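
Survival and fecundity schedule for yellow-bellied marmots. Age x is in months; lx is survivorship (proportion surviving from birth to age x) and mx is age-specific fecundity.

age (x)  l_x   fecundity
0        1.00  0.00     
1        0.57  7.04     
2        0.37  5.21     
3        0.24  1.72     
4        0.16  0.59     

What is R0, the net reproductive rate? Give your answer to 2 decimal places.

6.45

lx·mx by age: 0, 4.0128, 1.9277, 0.4128, 0.0944
R0 = Σ lx·mx = 6.4477 → 6.45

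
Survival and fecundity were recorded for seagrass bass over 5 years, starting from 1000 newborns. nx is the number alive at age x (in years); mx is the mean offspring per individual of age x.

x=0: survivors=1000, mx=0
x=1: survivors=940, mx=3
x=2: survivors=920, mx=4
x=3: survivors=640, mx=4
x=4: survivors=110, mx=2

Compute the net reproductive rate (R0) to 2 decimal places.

9.28

lx = nx/n0 = nx/1000: 1, 0.94, 0.92, 0.64, 0.11
lx·mx by age: 0, 2.82, 3.68, 2.56, 0.22
R0 = Σ lx·mx = 9.28 → 9.28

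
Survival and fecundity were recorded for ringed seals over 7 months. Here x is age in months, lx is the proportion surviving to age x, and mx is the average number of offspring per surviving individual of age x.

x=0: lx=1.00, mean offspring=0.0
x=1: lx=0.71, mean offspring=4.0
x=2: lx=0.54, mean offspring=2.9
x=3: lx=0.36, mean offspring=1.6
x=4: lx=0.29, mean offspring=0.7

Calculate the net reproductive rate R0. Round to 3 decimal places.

5.185

lx·mx by age: 0, 2.84, 1.566, 0.576, 0.203
R0 = Σ lx·mx = 5.185 → 5.185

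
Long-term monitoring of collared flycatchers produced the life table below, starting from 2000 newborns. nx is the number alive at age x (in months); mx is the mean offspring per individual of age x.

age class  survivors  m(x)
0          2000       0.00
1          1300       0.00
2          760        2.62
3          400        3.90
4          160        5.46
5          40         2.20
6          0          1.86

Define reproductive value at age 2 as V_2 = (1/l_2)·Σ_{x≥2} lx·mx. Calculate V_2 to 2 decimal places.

5.94

lx = nx/n0 = nx/2000: 1, 0.65, 0.38, 0.2, 0.08, 0.02, 0
lx·mx for x ≥ 2: 0.9956, 0.78, 0.4368, 0.044, 0 → sum = 2.2564
V_2 = 2.2564 / l_2 = 2.2564 / 0.38 = 5.937895… → 5.94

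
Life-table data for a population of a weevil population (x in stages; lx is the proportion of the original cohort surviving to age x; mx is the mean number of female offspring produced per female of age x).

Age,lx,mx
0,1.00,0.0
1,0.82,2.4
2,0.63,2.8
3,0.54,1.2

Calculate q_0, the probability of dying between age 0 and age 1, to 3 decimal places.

0.180

q_0 = (l_0 − l_1) / l_0 = (1 − 0.82) / 1
     = 0.18 / 1 = 0.18 → 0.180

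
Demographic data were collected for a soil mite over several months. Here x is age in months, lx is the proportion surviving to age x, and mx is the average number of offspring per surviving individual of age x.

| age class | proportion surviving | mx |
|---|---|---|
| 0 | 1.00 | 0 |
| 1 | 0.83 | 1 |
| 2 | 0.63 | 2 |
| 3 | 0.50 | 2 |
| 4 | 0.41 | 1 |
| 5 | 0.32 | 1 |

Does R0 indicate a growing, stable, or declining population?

growing

R0 = Σ lx·mx = 0 + 0.83 + 1.26 + 1 + 0.41 + 0.32 = 3.82
R0 > 1, so the population is growing.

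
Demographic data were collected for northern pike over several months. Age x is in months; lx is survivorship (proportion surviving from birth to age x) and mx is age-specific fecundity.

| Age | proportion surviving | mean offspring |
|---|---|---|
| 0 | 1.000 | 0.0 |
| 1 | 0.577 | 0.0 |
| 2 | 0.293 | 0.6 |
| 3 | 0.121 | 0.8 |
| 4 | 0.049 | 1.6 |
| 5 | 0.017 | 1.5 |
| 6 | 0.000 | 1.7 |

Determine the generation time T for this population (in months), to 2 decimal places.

lx·mx: 0, 0, 0.1758, 0.0968, 0.0784, 0.0255, 0 → R0 = 0.3765
x·lx·mx: 0, 0, 0.3516, 0.2904, 0.3136, 0.1275, 0 → Σ = 1.0831
T = 1.0831 / 0.3765 = 2.87676… → 2.88

2.88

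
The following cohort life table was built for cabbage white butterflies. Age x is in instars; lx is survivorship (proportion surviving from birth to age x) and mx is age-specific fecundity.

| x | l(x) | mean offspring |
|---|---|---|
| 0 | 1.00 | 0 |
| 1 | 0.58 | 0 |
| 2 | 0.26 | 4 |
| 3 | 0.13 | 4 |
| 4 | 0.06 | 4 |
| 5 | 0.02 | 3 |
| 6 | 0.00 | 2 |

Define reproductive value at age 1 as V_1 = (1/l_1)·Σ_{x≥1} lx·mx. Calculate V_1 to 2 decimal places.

3.21

lx·mx for x ≥ 1: 0, 1.04, 0.52, 0.24, 0.06, 0 → sum = 1.86
V_1 = 1.86 / l_1 = 1.86 / 0.58 = 3.206897… → 3.21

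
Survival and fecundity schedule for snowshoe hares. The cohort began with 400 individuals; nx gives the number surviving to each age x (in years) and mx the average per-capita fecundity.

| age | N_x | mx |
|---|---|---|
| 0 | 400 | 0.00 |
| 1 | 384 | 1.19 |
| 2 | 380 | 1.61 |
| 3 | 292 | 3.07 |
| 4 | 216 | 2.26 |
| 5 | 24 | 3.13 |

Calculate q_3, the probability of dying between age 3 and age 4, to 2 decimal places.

lx = nx/n0 = nx/400: 1, 0.96, 0.95, 0.73, 0.54, 0.06
q_3 = (l_3 − l_4) / l_3 = (0.73 − 0.54) / 0.73
     = 0.19 / 0.73 = 0.260274… → 0.26

0.26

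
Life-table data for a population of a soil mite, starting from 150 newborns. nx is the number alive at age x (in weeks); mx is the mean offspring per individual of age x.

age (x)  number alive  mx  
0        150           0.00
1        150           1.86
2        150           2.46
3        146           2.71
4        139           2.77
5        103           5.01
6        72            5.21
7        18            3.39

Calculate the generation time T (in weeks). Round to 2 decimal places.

3.78

lx = nx/n0 = nx/150: 1, 1, 1, 0.97333…, 0.92667…, 0.68667…, 0.48, 0.12
lx·mx: 0, 1.86, 2.46, 2.637733…, 2.566867…, 3.4402…, 2.5008, 0.4068 → R0 = 15.8724…
x·lx·mx: 0, 1.86, 4.92, 7.9132…, 10.267467…, 17.201…, 15.0048, 2.8476 → Σ = 60.014067…
T = 60.014067… / 15.8724… = 3.781033… → 3.78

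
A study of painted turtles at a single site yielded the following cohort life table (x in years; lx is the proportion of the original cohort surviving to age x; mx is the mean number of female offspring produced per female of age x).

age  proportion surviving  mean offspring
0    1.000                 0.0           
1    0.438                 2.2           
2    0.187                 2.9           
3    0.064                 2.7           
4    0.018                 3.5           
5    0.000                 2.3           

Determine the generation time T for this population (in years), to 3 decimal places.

1.618

lx·mx: 0, 0.9636, 0.5423, 0.1728, 0.063, 0 → R0 = 1.7417
x·lx·mx: 0, 0.9636, 1.0846, 0.5184, 0.252, 0 → Σ = 2.8186
T = 2.8186 / 1.7417 = 1.618304… → 1.618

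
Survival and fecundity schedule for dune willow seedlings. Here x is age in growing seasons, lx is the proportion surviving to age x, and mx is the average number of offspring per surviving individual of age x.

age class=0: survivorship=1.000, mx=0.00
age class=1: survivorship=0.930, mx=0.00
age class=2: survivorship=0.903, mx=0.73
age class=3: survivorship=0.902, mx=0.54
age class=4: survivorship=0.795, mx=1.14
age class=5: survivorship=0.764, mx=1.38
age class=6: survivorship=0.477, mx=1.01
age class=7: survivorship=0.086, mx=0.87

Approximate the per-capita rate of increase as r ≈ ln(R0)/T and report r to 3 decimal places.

0.315

R0 = Σ lx·mx = 0 + 0 + 0.65919 + 0.48708 + 0.9063 + 1.05432 + 0.48177 + 0.07482 = 3.66348
Σ x·lx·mx = 15.09078; T = 15.09078/3.66348 = 4.11925…
r ≈ ln(R0)/T = ln(3.66348)/4.11925… = 0.31521… → 0.315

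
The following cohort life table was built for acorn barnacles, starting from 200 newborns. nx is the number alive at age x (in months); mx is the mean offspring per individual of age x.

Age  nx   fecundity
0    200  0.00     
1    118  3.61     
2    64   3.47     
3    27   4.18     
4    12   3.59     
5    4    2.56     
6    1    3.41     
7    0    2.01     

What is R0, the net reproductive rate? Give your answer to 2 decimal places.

4.09

lx = nx/n0 = nx/200: 1, 0.59, 0.32, 0.135, 0.06, 0.02, 0.005, 0
lx·mx by age: 0, 2.1299, 1.1104, 0.5643, 0.2154, 0.0512, 0.01705, 0
R0 = Σ lx·mx = 4.08825 → 4.09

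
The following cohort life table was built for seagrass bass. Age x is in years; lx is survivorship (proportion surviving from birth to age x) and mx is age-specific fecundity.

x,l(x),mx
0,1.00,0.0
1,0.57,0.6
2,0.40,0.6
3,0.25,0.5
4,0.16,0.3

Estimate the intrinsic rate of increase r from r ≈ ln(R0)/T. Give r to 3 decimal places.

R0 = Σ lx·mx = 0 + 0.342 + 0.24 + 0.125 + 0.048 = 0.755
Σ x·lx·mx = 1.389; T = 1.389/0.755 = 1.83974…
r ≈ ln(R0)/T = ln(0.755)/1.83974… = -0.15276… → -0.153

-0.153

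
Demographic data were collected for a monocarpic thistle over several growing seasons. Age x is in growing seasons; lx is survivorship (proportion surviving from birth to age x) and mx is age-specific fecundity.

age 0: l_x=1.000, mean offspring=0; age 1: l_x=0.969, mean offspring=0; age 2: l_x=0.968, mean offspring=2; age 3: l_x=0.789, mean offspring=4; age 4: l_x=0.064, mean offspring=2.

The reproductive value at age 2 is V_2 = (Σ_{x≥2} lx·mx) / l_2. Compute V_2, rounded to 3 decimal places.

lx·mx for x ≥ 2: 1.936, 3.156, 0.128 → sum = 5.22
V_2 = 5.22 / l_2 = 5.22 / 0.968 = 5.392562… → 5.393

5.393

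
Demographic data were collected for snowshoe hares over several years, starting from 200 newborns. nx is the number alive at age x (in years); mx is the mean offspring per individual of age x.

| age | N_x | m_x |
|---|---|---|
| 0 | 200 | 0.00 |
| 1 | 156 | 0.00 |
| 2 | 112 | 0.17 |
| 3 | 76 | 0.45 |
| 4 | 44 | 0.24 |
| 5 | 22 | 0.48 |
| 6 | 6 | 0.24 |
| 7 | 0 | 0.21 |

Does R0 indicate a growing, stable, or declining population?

declining

lx = nx/n0 = nx/200: 1, 0.78, 0.56, 0.38, 0.22, 0.11, 0.03, 0
R0 = Σ lx·mx = 0 + 0 + 0.0952 + 0.171 + 0.0528 + 0.0528 + 0.0072 + 0 = 0.379
R0 < 1, so the population is declining.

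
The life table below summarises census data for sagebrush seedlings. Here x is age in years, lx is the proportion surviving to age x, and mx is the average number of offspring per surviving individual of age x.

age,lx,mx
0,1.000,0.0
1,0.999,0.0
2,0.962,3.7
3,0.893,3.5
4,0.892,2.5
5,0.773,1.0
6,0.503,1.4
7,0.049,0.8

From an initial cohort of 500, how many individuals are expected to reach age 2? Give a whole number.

481

Expected survivors = N0 · l_2 = 500 × 0.962 = 481 → 481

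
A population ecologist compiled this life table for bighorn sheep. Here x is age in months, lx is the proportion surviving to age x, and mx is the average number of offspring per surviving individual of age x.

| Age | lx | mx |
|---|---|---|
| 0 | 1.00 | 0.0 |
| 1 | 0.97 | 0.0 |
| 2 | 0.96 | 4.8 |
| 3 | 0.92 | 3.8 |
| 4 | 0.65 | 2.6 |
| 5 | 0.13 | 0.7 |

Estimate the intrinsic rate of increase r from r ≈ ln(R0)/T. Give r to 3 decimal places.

0.841

R0 = Σ lx·mx = 0 + 0 + 4.608 + 3.496 + 1.69 + 0.091 = 9.885
Σ x·lx·mx = 26.919; T = 26.919/9.885 = 2.72322…
r ≈ ln(R0)/T = ln(9.885)/2.72322… = 0.84129… → 0.841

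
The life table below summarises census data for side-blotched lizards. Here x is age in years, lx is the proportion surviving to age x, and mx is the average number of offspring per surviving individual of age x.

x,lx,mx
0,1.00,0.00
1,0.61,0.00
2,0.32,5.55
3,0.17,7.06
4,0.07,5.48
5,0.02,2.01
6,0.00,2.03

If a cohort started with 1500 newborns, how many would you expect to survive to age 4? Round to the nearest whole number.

Expected survivors = N0 · l_4 = 1500 × 0.07 = 105 → 105

105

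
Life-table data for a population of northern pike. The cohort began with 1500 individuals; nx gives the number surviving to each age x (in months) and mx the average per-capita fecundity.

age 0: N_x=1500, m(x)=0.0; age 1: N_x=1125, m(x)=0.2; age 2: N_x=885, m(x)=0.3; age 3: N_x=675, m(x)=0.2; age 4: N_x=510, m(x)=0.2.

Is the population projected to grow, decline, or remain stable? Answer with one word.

lx = nx/n0 = nx/1500: 1, 0.75, 0.59, 0.45, 0.34
R0 = Σ lx·mx = 0 + 0.15 + 0.177 + 0.09 + 0.068 = 0.485
R0 < 1, so the population is declining.

declining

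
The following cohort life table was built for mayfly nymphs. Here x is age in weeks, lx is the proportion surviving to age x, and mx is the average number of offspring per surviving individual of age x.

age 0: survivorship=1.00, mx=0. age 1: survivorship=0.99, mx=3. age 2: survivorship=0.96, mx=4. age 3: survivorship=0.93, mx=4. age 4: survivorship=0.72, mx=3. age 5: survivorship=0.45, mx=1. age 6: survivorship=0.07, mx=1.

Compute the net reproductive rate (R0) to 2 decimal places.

lx·mx by age: 0, 2.97, 3.84, 3.72, 2.16, 0.45, 0.07
R0 = Σ lx·mx = 13.21 → 13.21

13.21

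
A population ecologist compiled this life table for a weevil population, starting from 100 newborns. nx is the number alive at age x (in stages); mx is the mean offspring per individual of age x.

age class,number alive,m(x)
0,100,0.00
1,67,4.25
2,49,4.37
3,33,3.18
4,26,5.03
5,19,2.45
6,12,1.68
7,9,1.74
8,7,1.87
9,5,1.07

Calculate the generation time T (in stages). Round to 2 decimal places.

lx = nx/n0 = nx/100: 1, 0.67, 0.49, 0.33, 0.26, 0.19, 0.12, 0.09, 0.07, 0.05
lx·mx: 0, 2.8475, 2.1413, 1.0494, 1.3078, 0.4655, 0.2016, 0.1566, 0.1309, 0.0535 → R0 = 8.3541
x·lx·mx: 0, 2.8475, 4.2826, 3.1482, 5.2312, 2.3275, 1.2096, 1.0962, 1.0472, 0.4815 → Σ = 21.6715
T = 21.6715 / 8.3541 = 2.594115… → 2.59

2.59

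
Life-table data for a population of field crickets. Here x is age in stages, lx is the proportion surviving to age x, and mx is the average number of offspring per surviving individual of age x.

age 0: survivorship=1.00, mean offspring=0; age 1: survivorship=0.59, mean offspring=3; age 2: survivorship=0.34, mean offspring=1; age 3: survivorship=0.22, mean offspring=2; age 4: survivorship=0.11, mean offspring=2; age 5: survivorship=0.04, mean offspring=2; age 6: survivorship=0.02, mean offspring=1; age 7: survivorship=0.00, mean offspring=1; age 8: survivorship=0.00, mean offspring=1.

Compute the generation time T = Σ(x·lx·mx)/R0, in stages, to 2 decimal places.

1.80

lx·mx: 0, 1.77, 0.34, 0.44, 0.22, 0.08, 0.02, 0, 0 → R0 = 2.87
x·lx·mx: 0, 1.77, 0.68, 1.32, 0.88, 0.4, 0.12, 0, 0 → Σ = 5.17
T = 5.17 / 2.87 = 1.801394… → 1.80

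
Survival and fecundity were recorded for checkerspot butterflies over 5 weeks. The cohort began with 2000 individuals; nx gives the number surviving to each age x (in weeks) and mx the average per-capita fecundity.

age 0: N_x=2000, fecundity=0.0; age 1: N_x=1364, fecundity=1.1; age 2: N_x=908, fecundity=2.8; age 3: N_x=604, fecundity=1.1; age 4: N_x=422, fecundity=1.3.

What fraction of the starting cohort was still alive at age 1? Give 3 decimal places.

l_1 = n_1/n_0 = 1364/2000 = 0.682 → 0.682

0.682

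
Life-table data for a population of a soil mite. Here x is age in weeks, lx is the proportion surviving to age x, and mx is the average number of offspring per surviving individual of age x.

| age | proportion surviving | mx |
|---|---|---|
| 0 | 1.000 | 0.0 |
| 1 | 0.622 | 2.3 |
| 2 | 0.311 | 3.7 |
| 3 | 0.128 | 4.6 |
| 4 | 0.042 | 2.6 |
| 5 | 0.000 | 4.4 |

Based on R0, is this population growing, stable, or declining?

growing

R0 = Σ lx·mx = 0 + 1.4306 + 1.1507 + 0.5888 + 0.1092 + 0 = 3.2793
R0 > 1, so the population is growing.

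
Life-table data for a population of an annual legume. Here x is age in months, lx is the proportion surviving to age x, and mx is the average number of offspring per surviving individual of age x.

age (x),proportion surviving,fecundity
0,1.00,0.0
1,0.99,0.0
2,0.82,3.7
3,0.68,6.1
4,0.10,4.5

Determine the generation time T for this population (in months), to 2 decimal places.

2.66

lx·mx: 0, 0, 3.034, 4.148, 0.45 → R0 = 7.632
x·lx·mx: 0, 0, 6.068, 12.444, 1.8 → Σ = 20.312
T = 20.312 / 7.632 = 2.661426… → 2.66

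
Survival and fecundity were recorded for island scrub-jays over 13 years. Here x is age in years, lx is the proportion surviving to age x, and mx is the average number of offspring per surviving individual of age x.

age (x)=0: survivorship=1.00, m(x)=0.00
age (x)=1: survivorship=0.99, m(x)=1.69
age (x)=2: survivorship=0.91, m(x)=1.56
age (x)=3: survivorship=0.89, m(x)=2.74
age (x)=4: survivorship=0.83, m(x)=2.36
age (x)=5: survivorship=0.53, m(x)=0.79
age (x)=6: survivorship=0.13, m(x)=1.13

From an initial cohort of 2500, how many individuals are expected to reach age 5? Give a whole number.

Expected survivors = N0 · l_5 = 2500 × 0.53 = 1325 → 1325

1325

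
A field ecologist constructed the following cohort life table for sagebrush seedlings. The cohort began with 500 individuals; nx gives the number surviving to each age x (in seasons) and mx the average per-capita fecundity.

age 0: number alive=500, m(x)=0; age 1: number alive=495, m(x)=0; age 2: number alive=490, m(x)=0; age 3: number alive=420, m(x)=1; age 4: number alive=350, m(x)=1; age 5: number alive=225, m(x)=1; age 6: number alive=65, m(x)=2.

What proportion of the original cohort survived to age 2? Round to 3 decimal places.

l_2 = n_2/n_0 = 490/500 = 0.98 → 0.980

0.980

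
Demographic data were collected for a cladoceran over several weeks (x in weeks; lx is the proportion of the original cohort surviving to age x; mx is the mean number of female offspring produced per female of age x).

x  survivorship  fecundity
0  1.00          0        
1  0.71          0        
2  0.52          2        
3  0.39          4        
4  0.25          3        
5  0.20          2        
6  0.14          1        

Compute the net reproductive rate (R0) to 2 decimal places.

3.89

lx·mx by age: 0, 0, 1.04, 1.56, 0.75, 0.4, 0.14
R0 = Σ lx·mx = 3.89 → 3.89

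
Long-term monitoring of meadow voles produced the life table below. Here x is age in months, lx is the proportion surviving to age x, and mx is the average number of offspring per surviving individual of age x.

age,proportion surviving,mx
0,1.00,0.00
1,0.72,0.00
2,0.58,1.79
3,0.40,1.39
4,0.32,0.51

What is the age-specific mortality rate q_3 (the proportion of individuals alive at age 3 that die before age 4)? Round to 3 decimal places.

0.200

q_3 = (l_3 − l_4) / l_3 = (0.4 − 0.32) / 0.4
     = 0.08 / 0.4 = 0.2 → 0.200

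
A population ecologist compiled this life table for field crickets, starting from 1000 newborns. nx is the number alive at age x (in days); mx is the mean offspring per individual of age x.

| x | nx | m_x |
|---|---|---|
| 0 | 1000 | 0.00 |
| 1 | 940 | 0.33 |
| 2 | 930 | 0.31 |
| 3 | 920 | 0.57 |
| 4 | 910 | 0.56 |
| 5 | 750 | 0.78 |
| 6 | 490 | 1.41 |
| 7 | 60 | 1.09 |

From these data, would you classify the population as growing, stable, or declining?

lx = nx/n0 = nx/1000: 1, 0.94, 0.93, 0.92, 0.91, 0.75, 0.49, 0.06
R0 = Σ lx·mx = 0 + 0.3102 + 0.2883 + 0.5244 + 0.5096 + 0.585 + 0.6909 + 0.0654 = 2.9738
R0 > 1, so the population is growing.

growing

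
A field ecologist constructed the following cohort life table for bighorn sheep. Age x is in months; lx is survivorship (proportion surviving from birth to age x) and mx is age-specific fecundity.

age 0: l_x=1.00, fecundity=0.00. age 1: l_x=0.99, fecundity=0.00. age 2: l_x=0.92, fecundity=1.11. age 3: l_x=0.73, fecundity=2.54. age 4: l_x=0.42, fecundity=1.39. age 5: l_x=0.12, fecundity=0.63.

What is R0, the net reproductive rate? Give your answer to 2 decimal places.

3.53

lx·mx by age: 0, 0, 1.0212, 1.8542, 0.5838, 0.0756
R0 = Σ lx·mx = 3.5348 → 3.53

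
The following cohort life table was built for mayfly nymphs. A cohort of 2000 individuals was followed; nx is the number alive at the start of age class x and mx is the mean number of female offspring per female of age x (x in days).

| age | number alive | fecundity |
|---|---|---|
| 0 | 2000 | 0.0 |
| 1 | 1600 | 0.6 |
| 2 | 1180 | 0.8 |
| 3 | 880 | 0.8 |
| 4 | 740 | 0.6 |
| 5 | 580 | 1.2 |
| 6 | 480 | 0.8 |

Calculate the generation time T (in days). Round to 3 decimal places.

3.030

lx = nx/n0 = nx/2000: 1, 0.8, 0.59, 0.44, 0.37, 0.29, 0.24
lx·mx: 0, 0.48, 0.472, 0.352, 0.222, 0.348, 0.192 → R0 = 2.066
x·lx·mx: 0, 0.48, 0.944, 1.056, 0.888, 1.74, 1.152 → Σ = 6.26
T = 6.26 / 2.066 = 3.03001… → 3.030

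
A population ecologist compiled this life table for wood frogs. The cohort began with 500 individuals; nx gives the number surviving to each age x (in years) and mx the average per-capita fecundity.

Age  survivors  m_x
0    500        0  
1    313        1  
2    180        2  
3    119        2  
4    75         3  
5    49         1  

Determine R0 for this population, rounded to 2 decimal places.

2.37

lx = nx/n0 = nx/500: 1, 0.626, 0.36, 0.238, 0.15, 0.098
lx·mx by age: 0, 0.626, 0.72, 0.476, 0.45, 0.098
R0 = Σ lx·mx = 2.37 → 2.37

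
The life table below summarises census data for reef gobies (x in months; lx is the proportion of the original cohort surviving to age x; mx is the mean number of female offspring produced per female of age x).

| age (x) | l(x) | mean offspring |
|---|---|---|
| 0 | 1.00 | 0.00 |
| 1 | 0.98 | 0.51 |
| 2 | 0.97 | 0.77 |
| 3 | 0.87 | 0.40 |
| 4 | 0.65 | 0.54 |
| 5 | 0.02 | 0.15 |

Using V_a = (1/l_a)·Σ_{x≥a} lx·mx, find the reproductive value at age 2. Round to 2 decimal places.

1.49

lx·mx for x ≥ 2: 0.7469, 0.348, 0.351, 0.003 → sum = 1.4489
V_2 = 1.4489 / l_2 = 1.4489 / 0.97 = 1.493711… → 1.49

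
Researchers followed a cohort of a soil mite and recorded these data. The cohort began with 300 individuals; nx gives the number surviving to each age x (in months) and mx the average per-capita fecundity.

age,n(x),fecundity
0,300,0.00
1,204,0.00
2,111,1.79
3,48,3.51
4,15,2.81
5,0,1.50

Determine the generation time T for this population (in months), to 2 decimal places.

2.62

lx = nx/n0 = nx/300: 1, 0.68, 0.37, 0.16, 0.05, 0
lx·mx: 0, 0, 0.6623, 0.5616, 0.1405, 0 → R0 = 1.3644
x·lx·mx: 0, 0, 1.3246, 1.6848, 0.562, 0 → Σ = 3.5714
T = 3.5714 / 1.3644 = 2.617561… → 2.62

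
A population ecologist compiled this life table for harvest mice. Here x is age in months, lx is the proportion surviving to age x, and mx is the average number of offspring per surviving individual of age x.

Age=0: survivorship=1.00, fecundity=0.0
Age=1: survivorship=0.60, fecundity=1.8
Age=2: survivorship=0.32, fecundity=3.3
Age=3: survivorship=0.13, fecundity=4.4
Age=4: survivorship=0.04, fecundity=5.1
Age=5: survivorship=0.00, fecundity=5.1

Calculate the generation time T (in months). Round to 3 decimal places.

lx·mx: 0, 1.08, 1.056, 0.572, 0.204, 0 → R0 = 2.912
x·lx·mx: 0, 1.08, 2.112, 1.716, 0.816, 0 → Σ = 5.724
T = 5.724 / 2.912 = 1.965659… → 1.966

1.966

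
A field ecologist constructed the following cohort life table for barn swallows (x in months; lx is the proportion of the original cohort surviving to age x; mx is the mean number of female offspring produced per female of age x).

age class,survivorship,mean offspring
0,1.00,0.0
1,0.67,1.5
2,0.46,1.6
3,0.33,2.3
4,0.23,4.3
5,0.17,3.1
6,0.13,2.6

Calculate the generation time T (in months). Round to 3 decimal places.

lx·mx: 0, 1.005, 0.736, 0.759, 0.989, 0.527, 0.338 → R0 = 4.354
x·lx·mx: 0, 1.005, 1.472, 2.277, 3.956, 2.635, 2.028 → Σ = 13.373
T = 13.373 / 4.354 = 3.071429… → 3.071

3.071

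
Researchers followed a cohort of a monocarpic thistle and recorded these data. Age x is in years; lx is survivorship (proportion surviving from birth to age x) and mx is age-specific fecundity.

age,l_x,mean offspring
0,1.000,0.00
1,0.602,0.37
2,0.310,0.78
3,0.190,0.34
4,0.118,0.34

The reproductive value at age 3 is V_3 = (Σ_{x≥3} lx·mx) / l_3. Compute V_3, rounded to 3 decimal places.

lx·mx for x ≥ 3: 0.0646, 0.04012 → sum = 0.10472
V_3 = 0.10472 / l_3 = 0.10472 / 0.19 = 0.551158… → 0.551

0.551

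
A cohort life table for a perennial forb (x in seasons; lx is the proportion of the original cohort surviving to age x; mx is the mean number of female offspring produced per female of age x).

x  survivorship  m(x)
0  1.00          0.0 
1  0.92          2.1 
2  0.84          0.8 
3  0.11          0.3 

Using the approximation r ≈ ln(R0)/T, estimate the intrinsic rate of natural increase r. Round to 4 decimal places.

R0 = Σ lx·mx = 0 + 1.932 + 0.672 + 0.033 = 2.637
Σ x·lx·mx = 3.375; T = 3.375/2.637 = 1.27986…
r ≈ ln(R0)/T = ln(2.637)/1.27986… = 0.757614… → 0.7576

0.7576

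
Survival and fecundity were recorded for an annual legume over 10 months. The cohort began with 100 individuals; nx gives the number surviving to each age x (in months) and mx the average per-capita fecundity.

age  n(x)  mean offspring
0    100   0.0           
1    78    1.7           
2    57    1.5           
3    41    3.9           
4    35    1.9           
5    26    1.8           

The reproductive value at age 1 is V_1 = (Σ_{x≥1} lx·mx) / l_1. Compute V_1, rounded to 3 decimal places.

6.299

lx = nx/n0 = nx/100: 1, 0.78, 0.57, 0.41, 0.35, 0.26
lx·mx for x ≥ 1: 1.326, 0.855, 1.599, 0.665, 0.468 → sum = 4.913
V_1 = 4.913 / l_1 = 4.913 / 0.78 = 6.298718… → 6.299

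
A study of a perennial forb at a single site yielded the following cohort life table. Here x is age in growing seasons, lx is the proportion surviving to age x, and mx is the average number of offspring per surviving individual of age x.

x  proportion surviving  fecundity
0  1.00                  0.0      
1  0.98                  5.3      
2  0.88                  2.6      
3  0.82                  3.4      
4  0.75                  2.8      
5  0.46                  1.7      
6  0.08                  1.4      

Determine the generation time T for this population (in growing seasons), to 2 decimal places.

2.35

lx·mx: 0, 5.194, 2.288, 2.788, 2.1, 0.782, 0.112 → R0 = 13.264
x·lx·mx: 0, 5.194, 4.576, 8.364, 8.4, 3.91, 0.672 → Σ = 31.116
T = 31.116 / 13.264 = 2.345899… → 2.35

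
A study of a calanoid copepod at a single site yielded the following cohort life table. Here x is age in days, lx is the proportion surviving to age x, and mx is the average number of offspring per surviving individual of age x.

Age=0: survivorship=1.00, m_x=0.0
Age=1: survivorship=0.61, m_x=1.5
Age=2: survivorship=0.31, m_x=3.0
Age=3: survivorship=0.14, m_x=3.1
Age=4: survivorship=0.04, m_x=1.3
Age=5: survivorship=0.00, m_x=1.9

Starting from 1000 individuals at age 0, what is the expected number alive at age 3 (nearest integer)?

140

Expected survivors = N0 · l_3 = 1000 × 0.14 = 140 → 140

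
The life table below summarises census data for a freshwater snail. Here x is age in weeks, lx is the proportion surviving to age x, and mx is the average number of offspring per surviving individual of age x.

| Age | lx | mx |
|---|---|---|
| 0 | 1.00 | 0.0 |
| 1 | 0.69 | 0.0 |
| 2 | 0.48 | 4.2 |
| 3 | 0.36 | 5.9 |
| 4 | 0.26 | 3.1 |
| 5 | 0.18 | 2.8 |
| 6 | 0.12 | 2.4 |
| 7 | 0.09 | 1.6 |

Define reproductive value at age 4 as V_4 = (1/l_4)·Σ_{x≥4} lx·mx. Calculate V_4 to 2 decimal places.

6.70

lx·mx for x ≥ 4: 0.806, 0.504, 0.288, 0.144 → sum = 1.742
V_4 = 1.742 / l_4 = 1.742 / 0.26 = 6.7 → 6.70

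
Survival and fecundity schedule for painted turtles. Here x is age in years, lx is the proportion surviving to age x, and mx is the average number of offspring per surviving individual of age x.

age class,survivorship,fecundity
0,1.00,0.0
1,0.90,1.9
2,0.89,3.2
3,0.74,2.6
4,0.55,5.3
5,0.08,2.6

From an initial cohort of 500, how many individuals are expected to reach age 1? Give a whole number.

Expected survivors = N0 · l_1 = 500 × 0.90 = 450 → 450

450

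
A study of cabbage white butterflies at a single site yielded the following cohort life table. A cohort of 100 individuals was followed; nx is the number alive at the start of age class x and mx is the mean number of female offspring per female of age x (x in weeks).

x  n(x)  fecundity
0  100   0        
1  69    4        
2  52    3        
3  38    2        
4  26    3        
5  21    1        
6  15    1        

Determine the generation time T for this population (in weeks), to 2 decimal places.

2.13

lx = nx/n0 = nx/100: 1, 0.69, 0.52, 0.38, 0.26, 0.21, 0.15
lx·mx: 0, 2.76, 1.56, 0.76, 0.78, 0.21, 0.15 → R0 = 6.22
x·lx·mx: 0, 2.76, 3.12, 2.28, 3.12, 1.05, 0.9 → Σ = 13.23
T = 13.23 / 6.22 = 2.12701… → 2.13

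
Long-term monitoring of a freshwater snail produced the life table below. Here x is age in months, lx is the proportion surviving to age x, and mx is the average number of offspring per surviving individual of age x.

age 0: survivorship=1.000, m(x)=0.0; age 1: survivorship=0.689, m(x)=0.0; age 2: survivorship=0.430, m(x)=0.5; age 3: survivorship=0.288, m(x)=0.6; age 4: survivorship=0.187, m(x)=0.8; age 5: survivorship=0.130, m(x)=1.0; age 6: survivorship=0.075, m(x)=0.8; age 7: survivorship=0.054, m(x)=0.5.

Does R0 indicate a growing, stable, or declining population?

declining

R0 = Σ lx·mx = 0 + 0 + 0.215 + 0.1728 + 0.1496 + 0.13 + 0.06 + 0.027 = 0.7544
R0 < 1, so the population is declining.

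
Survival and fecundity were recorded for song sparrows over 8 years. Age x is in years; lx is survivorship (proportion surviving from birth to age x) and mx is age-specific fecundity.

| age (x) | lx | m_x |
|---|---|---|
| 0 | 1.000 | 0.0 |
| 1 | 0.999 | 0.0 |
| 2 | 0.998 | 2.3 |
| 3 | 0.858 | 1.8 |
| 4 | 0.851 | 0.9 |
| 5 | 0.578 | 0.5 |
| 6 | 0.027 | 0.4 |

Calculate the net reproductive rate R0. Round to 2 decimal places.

4.91

lx·mx by age: 0, 0, 2.2954, 1.5444, 0.7659, 0.289, 0.0108
R0 = Σ lx·mx = 4.9055 → 4.91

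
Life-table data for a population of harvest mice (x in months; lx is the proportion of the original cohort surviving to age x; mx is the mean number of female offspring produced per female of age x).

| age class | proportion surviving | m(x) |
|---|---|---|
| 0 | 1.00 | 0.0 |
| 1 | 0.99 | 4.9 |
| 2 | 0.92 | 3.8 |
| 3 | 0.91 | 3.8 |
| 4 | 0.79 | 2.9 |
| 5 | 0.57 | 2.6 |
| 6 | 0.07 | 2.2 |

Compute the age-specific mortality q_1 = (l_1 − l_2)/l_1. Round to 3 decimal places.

0.071

q_1 = (l_1 − l_2) / l_1 = (0.99 − 0.92) / 0.99
     = 0.07 / 0.99 = 0.070707… → 0.071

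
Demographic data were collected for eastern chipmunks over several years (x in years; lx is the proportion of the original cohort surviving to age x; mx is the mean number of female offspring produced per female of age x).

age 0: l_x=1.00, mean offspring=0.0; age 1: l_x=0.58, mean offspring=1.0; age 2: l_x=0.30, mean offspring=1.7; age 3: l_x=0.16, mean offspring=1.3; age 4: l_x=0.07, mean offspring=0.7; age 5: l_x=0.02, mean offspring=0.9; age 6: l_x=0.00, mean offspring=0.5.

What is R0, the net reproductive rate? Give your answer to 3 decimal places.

1.365

lx·mx by age: 0, 0.58, 0.51, 0.208, 0.049, 0.018, 0
R0 = Σ lx·mx = 1.365 → 1.365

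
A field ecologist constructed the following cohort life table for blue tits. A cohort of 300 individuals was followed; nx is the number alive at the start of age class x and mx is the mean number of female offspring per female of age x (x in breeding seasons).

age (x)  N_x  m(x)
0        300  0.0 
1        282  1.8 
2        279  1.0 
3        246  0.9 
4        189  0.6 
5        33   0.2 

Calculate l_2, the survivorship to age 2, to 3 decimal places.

0.930

l_2 = n_2/n_0 = 279/300 = 0.93 → 0.930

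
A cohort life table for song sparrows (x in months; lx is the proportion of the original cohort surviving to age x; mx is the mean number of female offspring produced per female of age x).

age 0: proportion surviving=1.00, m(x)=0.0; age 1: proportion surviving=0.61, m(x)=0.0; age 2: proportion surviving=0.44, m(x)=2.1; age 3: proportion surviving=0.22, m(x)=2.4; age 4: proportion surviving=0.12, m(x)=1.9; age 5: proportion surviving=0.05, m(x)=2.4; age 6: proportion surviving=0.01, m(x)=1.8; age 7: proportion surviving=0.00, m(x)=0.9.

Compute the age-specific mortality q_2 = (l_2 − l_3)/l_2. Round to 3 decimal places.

0.500

q_2 = (l_2 − l_3) / l_2 = (0.44 − 0.22) / 0.44
     = 0.22 / 0.44 = 0.5 → 0.500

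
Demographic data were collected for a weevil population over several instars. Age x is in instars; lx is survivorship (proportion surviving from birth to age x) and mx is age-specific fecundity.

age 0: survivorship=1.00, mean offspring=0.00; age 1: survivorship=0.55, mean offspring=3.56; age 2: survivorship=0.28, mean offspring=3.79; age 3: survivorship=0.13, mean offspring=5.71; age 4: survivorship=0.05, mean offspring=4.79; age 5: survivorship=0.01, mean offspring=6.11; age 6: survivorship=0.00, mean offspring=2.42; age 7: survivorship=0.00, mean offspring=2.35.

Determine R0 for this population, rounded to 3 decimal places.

4.062

lx·mx by age: 0, 1.958, 1.0612, 0.7423, 0.2395, 0.0611, 0, 0
R0 = Σ lx·mx = 4.0621 → 4.062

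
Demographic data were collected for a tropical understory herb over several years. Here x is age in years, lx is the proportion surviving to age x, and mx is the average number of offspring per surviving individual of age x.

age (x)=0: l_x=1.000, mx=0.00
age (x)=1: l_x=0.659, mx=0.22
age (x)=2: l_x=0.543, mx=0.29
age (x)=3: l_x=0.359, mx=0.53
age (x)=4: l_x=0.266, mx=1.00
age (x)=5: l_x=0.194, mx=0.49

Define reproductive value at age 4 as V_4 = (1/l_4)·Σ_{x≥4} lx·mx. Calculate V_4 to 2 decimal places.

lx·mx for x ≥ 4: 0.266, 0.09506 → sum = 0.36106
V_4 = 0.36106 / l_4 = 0.36106 / 0.266 = 1.357368… → 1.36

1.36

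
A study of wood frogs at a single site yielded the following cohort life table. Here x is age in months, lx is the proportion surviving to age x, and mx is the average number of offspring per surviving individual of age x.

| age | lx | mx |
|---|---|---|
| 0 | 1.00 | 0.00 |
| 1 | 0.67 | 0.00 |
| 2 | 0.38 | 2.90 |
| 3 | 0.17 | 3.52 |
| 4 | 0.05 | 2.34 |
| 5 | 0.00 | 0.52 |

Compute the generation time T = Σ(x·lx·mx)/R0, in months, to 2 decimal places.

lx·mx: 0, 0, 1.102, 0.5984, 0.117, 0 → R0 = 1.8174
x·lx·mx: 0, 0, 2.204, 1.7952, 0.468, 0 → Σ = 4.4672
T = 4.4672 / 1.8174 = 2.458017… → 2.46

2.46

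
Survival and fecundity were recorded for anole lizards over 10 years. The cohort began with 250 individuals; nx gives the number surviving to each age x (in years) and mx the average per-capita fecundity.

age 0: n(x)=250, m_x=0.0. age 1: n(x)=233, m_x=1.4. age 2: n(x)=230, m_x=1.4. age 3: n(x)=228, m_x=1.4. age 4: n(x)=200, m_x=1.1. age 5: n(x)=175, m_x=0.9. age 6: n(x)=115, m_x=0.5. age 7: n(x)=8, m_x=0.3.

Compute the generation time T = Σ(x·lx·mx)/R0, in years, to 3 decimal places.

lx = nx/n0 = nx/250: 1, 0.932, 0.92, 0.912, 0.8, 0.7, 0.46, 0.032
lx·mx: 0, 1.3048, 1.288, 1.2768, 0.88, 0.63, 0.23, 0.0096 → R0 = 5.6192
x·lx·mx: 0, 1.3048, 2.576, 3.8304, 3.52, 3.15, 1.38, 0.0672 → Σ = 15.8284
T = 15.8284 / 5.6192 = 2.816842… → 2.817

2.817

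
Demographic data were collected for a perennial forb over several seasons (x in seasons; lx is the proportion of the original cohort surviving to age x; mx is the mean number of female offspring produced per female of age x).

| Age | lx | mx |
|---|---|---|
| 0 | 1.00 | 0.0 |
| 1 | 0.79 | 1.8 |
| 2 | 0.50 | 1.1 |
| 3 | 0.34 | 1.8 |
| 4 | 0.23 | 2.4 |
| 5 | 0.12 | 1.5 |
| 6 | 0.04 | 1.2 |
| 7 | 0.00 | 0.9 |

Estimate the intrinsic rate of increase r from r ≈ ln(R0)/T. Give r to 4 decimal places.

0.5263

R0 = Σ lx·mx = 0 + 1.422 + 0.55 + 0.612 + 0.552 + 0.18 + 0.048 + 0 = 3.364
Σ x·lx·mx = 7.754; T = 7.754/3.364 = 2.30499…
r ≈ ln(R0)/T = ln(3.364)/2.30499… = 0.526305… → 0.5263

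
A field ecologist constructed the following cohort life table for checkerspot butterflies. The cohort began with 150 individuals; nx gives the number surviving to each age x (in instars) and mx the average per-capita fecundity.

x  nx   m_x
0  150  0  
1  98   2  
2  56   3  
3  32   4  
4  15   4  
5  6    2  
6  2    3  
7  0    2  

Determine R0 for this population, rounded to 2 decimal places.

lx = nx/n0 = nx/150: 1, 0.65333…, 0.37333…, 0.21333…, 0.1, 0.04, 0.01333…, 0
lx·mx by age: 0, 1.306667…, 1.12…, 0.853333…, 0.4, 0.08, 0.04…, 0
R0 = Σ lx·mx = 3.8… → 3.80

3.80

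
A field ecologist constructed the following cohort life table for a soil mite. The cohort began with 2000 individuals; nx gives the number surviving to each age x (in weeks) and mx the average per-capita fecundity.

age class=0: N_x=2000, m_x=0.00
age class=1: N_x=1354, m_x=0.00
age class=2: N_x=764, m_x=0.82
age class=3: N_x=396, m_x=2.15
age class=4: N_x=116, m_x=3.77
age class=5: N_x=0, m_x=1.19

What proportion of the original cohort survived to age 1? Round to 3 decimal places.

l_1 = n_1/n_0 = 1354/2000 = 0.677 → 0.677

0.677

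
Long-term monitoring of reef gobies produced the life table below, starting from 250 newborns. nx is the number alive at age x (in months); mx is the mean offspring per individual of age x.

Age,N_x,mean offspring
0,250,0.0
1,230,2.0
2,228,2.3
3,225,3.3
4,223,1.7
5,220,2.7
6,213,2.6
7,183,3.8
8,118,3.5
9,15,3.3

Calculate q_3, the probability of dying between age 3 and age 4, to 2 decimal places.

0.01

lx = nx/n0 = nx/250: 1, 0.92, 0.912, 0.9, 0.892, 0.88, 0.852, 0.732, 0.472, 0.06
q_3 = (l_3 − l_4) / l_3 = (0.9 − 0.892) / 0.9
     = 0.008 / 0.9 = 0.008889… → 0.01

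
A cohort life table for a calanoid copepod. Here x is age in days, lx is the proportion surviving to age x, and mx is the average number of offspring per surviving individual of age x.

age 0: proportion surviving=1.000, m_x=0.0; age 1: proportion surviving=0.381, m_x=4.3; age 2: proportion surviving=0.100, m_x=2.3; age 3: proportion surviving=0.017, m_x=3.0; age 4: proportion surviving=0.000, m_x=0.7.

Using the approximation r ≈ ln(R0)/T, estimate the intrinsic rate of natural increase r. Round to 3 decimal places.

R0 = Σ lx·mx = 0 + 1.6383 + 0.23 + 0.051 + 0 = 1.9193
Σ x·lx·mx = 2.2513; T = 2.2513/1.9193 = 1.17298…
r ≈ ln(R0)/T = ln(1.9193)/1.17298… = 0.55582… → 0.556

0.556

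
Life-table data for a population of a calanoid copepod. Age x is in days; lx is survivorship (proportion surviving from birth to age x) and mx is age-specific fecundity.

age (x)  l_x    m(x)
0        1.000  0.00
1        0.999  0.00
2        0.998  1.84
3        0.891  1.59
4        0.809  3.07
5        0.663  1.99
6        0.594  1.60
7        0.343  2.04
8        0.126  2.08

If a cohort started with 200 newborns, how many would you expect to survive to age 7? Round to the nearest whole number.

69

Expected survivors = N0 · l_7 = 200 × 0.343 = 68.6 → 69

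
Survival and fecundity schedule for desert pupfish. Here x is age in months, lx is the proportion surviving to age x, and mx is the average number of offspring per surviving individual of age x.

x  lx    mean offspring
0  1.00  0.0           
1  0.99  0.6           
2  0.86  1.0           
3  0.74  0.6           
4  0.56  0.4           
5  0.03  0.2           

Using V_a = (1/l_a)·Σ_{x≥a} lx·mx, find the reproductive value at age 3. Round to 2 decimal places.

lx·mx for x ≥ 3: 0.444, 0.224, 0.006 → sum = 0.674
V_3 = 0.674 / l_3 = 0.674 / 0.74 = 0.910811… → 0.91

0.91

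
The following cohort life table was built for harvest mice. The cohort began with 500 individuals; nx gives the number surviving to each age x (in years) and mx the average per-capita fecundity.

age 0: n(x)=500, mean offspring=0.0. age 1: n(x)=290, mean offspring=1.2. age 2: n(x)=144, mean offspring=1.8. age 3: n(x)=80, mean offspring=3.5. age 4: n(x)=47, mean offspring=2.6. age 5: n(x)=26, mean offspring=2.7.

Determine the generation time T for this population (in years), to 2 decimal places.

2.36

lx = nx/n0 = nx/500: 1, 0.58, 0.288, 0.16, 0.094, 0.052
lx·mx: 0, 0.696, 0.5184, 0.56, 0.2444, 0.1404 → R0 = 2.1592
x·lx·mx: 0, 0.696, 1.0368, 1.68, 0.9776, 0.702 → Σ = 5.0924
T = 5.0924 / 2.1592 = 2.358466… → 2.36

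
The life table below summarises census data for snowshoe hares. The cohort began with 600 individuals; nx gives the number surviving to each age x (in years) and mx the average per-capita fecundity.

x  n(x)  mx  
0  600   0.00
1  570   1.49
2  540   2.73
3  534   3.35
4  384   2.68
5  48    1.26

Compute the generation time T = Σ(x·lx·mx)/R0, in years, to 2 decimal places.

lx = nx/n0 = nx/600: 1, 0.95, 0.9, 0.89, 0.64, 0.08
lx·mx: 0, 1.4155, 2.457, 2.9815, 1.7152, 0.1008 → R0 = 8.67
x·lx·mx: 0, 1.4155, 4.914, 8.9445, 6.8608, 0.504 → Σ = 22.6388
T = 22.6388 / 8.67 = 2.611165… → 2.61

2.61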